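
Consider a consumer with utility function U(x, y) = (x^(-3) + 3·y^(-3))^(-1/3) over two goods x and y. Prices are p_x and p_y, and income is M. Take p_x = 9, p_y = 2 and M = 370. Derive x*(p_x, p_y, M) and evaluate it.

x* = 28.8304

MRS = MU_x/MU_y = (1/3)·(y/x)^(4). Set equal to p_x/p_y.
Hence y/x = (3·p_x/p_y)^(1/(4)), i.e. raised to the 0.25 power.
Substitute y = (y/x)·x into the budget: x* = M/(p_x + p_y·(y/x)).
Numerically y/x = 1.916829, so x* = 370/(9 + 2·1.916829) = 28.8304.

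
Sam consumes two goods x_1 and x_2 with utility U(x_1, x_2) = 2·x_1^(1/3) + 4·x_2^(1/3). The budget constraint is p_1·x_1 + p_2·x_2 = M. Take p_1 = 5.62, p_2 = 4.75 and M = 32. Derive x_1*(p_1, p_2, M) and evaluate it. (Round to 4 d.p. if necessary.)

From the CES first-order condition, (1/2)·(x_2/x_1)^(2/3) = p_1/p_2.
Hence x_2/x_1 = (2·p_1/p_2)^(1/(2/3)), i.e. raised to the 1.5 power.
Substitute x_2 = (x_2/x_1)·x_1 into the budget: x_1* = M/(p_1 + p_2·(x_2/x_1)).
Numerically x_2/x_1 = 3.640064, so x_1* = 32/(5.62 + 4.75·3.640064) = 1.3968.

x_1* = 1.3968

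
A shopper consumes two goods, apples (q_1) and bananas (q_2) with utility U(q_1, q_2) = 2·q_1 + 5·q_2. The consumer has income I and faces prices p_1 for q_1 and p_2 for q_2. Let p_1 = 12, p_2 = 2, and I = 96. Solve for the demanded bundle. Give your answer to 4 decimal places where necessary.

q_1* = 0, q_2* = 48

Linear utility — the consumer picks whichever good has higher MU/price: 2/12 = 0.1667 vs 5/2 = 2.5.
q_2 gives more utility per dollar, so spend all income on q_2: q_2* = I/p_2, q_1* = 0.
Numerically: q_1* = 0, q_2* = 48.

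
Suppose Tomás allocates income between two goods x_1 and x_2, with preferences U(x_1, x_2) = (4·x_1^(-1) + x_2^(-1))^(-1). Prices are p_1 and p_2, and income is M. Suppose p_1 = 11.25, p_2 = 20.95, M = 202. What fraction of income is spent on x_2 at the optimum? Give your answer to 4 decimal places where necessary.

MU_x_1 ∝ 4·x_1^(-2), MU_x_2 ∝ x_2^(-2), so MRS = 4·(x_2/x_1)^(2) = p_1/p_2.
Hence x_2/x_1 = ((1/4)·p_1/p_2)^(1/(2)), i.e. raised to the 0.5 power.
Substitute x_2 = (x_2/x_1)·x_1 into the budget: x_1* = M/(p_1 + p_2·(x_2/x_1)).
Numerically x_2/x_1 = 0.366399, so x_1* = 202/(11.25 + 20.95·0.366399) = 10.6731 and x_2* = 0.366399·10.6731 = 3.9106.
Expenditure on x_2: 20.95·3.9106 = 81.9275; share = 0.4056.

share on x_2 = 0.4056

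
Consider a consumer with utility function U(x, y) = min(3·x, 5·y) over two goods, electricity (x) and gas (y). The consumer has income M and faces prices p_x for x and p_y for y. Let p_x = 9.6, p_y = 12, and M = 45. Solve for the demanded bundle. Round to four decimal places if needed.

x* = 2.6786, y* = 1.6071

With perfect complements, no substitution: consume in ratio x:y = 5:3.
Budget: p_x·x + p_y·(3/5)·x = M, so (5·p_x + 3·p_y)·x = 5·M.
Demand: x*(p_x,p_y,M) = 5·M/(5·p_x + 3·p_y), y* = 3·M/(5·p_x + 3·p_y).
Here 5·9.6 + 3·12 = 84, giving x* = 2.6786 and y* = 1.6071.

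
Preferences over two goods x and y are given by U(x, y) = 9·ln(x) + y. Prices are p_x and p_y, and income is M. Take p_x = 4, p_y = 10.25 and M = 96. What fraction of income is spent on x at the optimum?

Set MRS = p_x/p_y: (9/x)/1 = p_x/p_y.
So x*(p_x,p_y) = 9·p_y/p_x, independent of income; and y* = (M − 9·p_y)/p_y.
At the given prices: x* = 9·10.25/4 = 23.0625, and y* = 0.3659.
Expenditure on x: 4·23.0625 = 92.25; share = 0.9609.

share on x = 0.9609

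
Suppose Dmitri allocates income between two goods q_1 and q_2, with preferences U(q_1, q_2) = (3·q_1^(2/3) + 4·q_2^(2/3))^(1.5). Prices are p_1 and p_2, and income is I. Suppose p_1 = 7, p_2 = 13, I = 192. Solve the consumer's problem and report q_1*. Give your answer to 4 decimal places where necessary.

q_1* = 16.2562

MU_q_1 ∝ 3·q_1^(-1/3), MU_q_2 ∝ 4·q_2^(-1/3), so MRS = (3/4)·(q_2/q_1)^(1/3) = p_1/p_2.
Solve for the ratio: q_2/q_1 = [(4/3)·p_1/p_2]^(3).
Substitute q_2 = (q_2/q_1)·q_1 into the budget: q_1* = I/(p_1 + p_2·(q_2/q_1)).
Numerically q_2/q_1 = 0.370067, so q_1* = 192/(7 + 13·0.370067) = 16.2562.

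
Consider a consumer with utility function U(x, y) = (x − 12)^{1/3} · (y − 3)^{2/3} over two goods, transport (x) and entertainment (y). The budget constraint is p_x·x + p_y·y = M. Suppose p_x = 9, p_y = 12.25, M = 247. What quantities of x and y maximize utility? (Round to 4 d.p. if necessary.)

Let x' = x−12, y' = y−3. MRS = (1/2)·y'/x' = p_x/p_y.
Substituting into the budget: x* = 12 + 1/3·(M − 12·p_x − 3·p_y)/p_x, and y* = 3 + 2/3·(…)/p_y.
Discretionary income = 247 − 12·9 − 3·12.25 = 102.25; x* = 12 + 1/3·102.25/9 = 15.787; y* = 3 + 2/3·102.25/12.25 = 8.5646.

x* = 15.787, y* = 8.5646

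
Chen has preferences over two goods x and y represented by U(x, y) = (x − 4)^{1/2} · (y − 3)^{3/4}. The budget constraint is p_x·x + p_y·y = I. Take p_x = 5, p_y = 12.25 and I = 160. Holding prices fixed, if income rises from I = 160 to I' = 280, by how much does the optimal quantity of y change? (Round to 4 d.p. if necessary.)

Let x' = x−4, y' = y−3. MRS = (2/3)·y'/x' = p_x/p_y.
After buying the subsistence bundle (4, 3), a share 0.4 of the remaining income goes to x: x* = 4 + 0.4·(I − 4p_x − 3p_y)/p_x.
Discretionary income = 160 − 4·5 − 3·12.25 = 103.25; y* = 3 + 0.6·103.25/12.25 = 8.0571.
At I' = 280: y* = 13.9347. Change: 13.9347 − 8.0571 = 5.8776.

Δy* = 5.8776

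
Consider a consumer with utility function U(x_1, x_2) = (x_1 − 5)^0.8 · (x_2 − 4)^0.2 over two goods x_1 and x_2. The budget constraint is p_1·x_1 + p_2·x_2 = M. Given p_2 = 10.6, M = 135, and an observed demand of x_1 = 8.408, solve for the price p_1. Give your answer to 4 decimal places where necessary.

p_1 = 10

MRS = 4·(x_2−4)/(x_1−5). Tangency with p_1/p_2 gives x_2−4 = (1/4)·(p_1/p_2)·(x_1−5).
Substituting into the budget: x_1* = 5 + 0.8·(M − 5·p_1 − 4·p_2)/p_1, and x_2* = 4 + 0.2·(…)/p_2.
Set x_1* = 8.408 in the demand function and solve for p_1: p_1 = 10.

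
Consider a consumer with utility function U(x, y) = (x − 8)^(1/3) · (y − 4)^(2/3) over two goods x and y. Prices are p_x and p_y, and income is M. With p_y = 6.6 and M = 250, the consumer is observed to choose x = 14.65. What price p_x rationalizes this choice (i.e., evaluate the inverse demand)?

p_x = 8

This is Cobb-Douglas in (x−8, y−4): tangency gives 1/3·p_y·(y−4) = 2/3·p_x·(x−8).
After buying the subsistence bundle (8, 4), a share 1/3 of the remaining income goes to x: x* = 8 + 1/3·(M − 8p_x − 4p_y)/p_x.
Set x* = 14.65 in the demand function and solve for p_x: p_x = 8.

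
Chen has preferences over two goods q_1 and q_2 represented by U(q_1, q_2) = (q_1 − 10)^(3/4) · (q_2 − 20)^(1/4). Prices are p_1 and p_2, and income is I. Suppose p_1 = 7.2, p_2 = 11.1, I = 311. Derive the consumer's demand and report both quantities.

q_1* = 11.7708, q_2* = 20.3829

MRS = 3·(q_2−20)/(q_1−10). Tangency with p_1/p_2 gives q_2−20 = (1/3)·(p_1/p_2)·(q_1−10).
After buying the subsistence bundle (10, 20), a share 0.75 of the remaining income goes to q_1: q_1* = 10 + 0.75·(I − 10p_1 − 20p_2)/p_1.
Discretionary income = 311 − 10·7.2 − 20·11.1 = 17; q_1* = 10 + 0.75·17/7.2 = 11.7708; q_2* = 20 + 0.25·17/11.1 = 20.3829.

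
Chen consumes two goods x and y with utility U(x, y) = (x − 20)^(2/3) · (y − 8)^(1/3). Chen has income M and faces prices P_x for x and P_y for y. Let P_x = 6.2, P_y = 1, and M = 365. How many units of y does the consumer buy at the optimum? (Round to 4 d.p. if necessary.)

y* = 85.6667

After buying the subsistence bundle (20, 8), a share 2/3 of the remaining income goes to x: x* = 20 + 2/3·(M − 20P_x − 8P_y)/P_x.
Discretionary income = 365 − 20·6.2 − 8·1 = 233; y* = 8 + 1/3·233/1 = 85.6667.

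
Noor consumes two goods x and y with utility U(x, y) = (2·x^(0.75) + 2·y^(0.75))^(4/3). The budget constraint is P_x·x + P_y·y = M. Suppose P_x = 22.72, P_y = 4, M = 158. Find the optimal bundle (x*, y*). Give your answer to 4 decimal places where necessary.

From the CES first-order condition, (y/x)^(0.25) = P_x/P_y.
Solve for the ratio: y/x = [P_x/P_y]^(4).
Substitute y = (y/x)·x into the budget: x* = M/(P_x + P_y·(y/x)).
Numerically y/x = 1040.862454, so x* = 158/(22.72 + 4·1040.862454) = 0.0377 and y* = 1040.862454·0.0377 = 39.2856.

x* = 0.0377, y* = 39.2856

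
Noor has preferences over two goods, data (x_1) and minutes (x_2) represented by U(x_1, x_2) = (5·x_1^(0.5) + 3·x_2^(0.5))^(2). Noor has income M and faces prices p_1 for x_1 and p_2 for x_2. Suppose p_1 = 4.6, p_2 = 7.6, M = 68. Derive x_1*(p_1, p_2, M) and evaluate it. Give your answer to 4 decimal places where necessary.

MU_x_1 ∝ 5·x_1^(-0.5), MU_x_2 ∝ 3·x_2^(-0.5), so MRS = (5/3)·(x_2/x_1)^(0.5) = p_1/p_2.
Hence x_2/x_1 = ((3/5)·p_1/p_2)^(1/(0.5)), i.e. raised to the 2 power.
With the ratio pinned down, the budget gives x_1* = M/(p_1 + p_2·(x_2/x_1)) and x_2* = (x_2/x_1)·x_1*.
Numerically x_2/x_1 = 0.131884, so x_1* = 68/(4.6 + 7.6·0.131884) = 12.1378.

x_1* = 12.1378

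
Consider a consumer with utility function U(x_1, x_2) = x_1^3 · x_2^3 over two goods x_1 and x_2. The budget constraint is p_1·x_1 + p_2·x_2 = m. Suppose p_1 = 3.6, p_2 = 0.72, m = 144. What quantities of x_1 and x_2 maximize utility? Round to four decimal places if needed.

x_1* = 20, x_2* = 100

Tangency: MRS = x_2/x_1 = p_1/p_2.
So 3·p_2·x_2 = 3·p_1·x_1; combined with the budget, a share 0.5 of income goes to x_1.
Demand: x_1*(p_1,p_2,m) = 0.5·m/p_1 and x_2* = 0.5·m/p_2.
At p_1=3.6, p_2=0.72, m=144: x_1* = 0.5·144/3.6 = 20, x_2* = 100.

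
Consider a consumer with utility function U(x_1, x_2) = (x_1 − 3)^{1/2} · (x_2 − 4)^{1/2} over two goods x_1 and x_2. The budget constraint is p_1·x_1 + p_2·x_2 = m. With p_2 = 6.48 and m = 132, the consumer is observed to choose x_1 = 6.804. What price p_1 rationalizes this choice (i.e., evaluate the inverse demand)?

This is Cobb-Douglas in (x_1−3, x_2−4): tangency gives 0.5·p_2·(x_2−4) = 0.5·p_1·(x_1−3).
Substituting into the budget: x_1* = 3 + 0.5·(m − 3·p_1 − 4·p_2)/p_1, and x_2* = 4 + 0.5·(…)/p_2.
Set x_1* = 6.804 in the demand function and solve for p_1: p_1 = 10.

p_1 = 10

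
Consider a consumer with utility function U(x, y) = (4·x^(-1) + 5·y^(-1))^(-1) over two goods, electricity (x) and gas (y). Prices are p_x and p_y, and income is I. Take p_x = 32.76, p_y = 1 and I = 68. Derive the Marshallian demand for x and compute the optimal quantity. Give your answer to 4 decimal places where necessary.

MU_x ∝ 4·x^(-2), MU_y ∝ 5·y^(-2), so MRS = (4/5)·(y/x)^(2) = p_x/p_y.
Hence y/x = ((5/4)·p_x/p_y)^(1/(2)), i.e. raised to the 0.5 power.
Substitute y = (y/x)·x into the budget: x* = I/(p_x + p_y·(y/x)).
Numerically y/x = 6.399219, so x* = 68/(32.76 + 1·6.399219) = 1.7365.

x* = 1.7365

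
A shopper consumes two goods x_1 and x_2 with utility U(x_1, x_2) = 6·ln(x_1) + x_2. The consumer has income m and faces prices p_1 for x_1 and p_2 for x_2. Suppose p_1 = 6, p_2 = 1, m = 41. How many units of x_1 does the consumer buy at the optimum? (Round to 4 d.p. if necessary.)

x_1* = 1

MU_x_1 = 6/x_1, MU_x_2 = 1. Tangency: 6/x_1 = p_1/p_2.
So x_1*(p_1,p_2) = 6·p_2/p_1, independent of income; and x_2* = (m − 6·p_2)/p_2.
At the given prices: x_1* = 6·1/6 = 1.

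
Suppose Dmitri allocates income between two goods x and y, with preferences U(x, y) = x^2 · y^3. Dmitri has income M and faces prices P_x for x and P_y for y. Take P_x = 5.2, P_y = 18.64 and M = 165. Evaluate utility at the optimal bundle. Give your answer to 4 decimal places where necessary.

The MRS is (2/3)·y/x. Set MRS = P_x/P_y.
So 2·P_y·y = 3·P_x·x; combined with the budget, a share 0.4 of income goes to x.
Demand: x*(P_x,P_y,M) = 0.4·M/P_x and y* = 0.6·M/P_y.
At P_x=5.2, P_y=18.64, M=165: x* = 0.4·165/5.2 = 12.6923, y* = 5.3112.
Utility at the optimum: U(12.6923, 5.3112) = 24135.0967.

V = 24135.0967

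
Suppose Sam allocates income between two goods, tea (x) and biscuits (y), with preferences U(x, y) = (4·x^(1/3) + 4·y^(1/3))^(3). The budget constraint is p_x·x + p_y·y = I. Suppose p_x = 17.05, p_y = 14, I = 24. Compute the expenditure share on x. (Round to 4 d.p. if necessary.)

share on x = 0.4754

MRS = MU_x/MU_y = (y/x)^(2/3). Set equal to p_x/p_y.
Solve for the ratio: y/x = [p_x/p_y]^(1.5).
With the ratio pinned down, the budget gives x* = I/(p_x + p_y·(y/x)) and y* = (y/x)·x*.
Numerically y/x = 1.343985, so x* = 24/(17.05 + 14·1.343985) = 0.6692 and y* = 1.343985·0.6692 = 0.8993.
Expenditure on x: 17.05·0.6692 = 11.4092; share = 0.4754.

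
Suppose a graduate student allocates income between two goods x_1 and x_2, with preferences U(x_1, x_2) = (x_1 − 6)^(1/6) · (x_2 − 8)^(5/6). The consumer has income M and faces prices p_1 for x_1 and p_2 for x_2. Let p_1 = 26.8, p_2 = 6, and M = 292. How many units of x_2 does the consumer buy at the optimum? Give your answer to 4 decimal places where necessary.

x_2* = 19.5556

Let x_1' = x_1−6, x_2' = x_2−8. MRS = (1/5)·x_2'/x_1' = p_1/p_2.
Substituting into the budget: x_1* = 6 + 1/6·(M − 6·p_1 − 8·p_2)/p_1, and x_2* = 8 + 5/6·(…)/p_2.
Discretionary income = 292 − 6·26.8 − 8·6 = 83.2; x_2* = 8 + 5/6·83.2/6 = 19.5556.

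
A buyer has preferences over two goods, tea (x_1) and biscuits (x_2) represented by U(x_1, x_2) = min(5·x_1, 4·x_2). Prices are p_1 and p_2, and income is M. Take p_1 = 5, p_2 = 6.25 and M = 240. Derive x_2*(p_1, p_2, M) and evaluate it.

x_2* = 23.4146

With perfect complements, no substitution: consume in ratio x_1:x_2 = 4:5.
Budget: p_1·x_1 + p_2·(5/4)·x_1 = M, so (4·p_1 + 5·p_2)·x_1 = 4·M.
Demand: x_1*(p_1,p_2,M) = 4·M/(4·p_1 + 5·p_2), x_2* = 5·M/(4·p_1 + 5·p_2).
Here 4·5 + 5·6.25 = 51.25, giving x_2* = 23.4146.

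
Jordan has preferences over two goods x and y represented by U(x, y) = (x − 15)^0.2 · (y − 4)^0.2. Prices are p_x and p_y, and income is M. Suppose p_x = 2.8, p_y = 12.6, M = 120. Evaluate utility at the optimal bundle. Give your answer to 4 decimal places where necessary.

V = 1.401

Let x' = x−15, y' = y−4. MRS = y'/x' = p_x/p_y.
After buying the subsistence bundle (15, 4), a share 0.5 of the remaining income goes to x: x* = 15 + 0.5·(M − 15p_x − 4p_y)/p_x.
Discretionary income = 120 − 15·2.8 − 4·12.6 = 27.6; x* = 15 + 0.5·27.6/2.8 = 19.9286; y* = 4 + 0.5·27.6/12.6 = 5.0952.
Utility at the optimum: U(19.9286, 5.0952) = 1.401.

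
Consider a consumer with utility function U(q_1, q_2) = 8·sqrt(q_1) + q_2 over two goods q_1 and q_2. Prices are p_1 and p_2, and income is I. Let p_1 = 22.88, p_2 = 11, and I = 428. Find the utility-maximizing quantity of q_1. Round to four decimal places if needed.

MU_q_1 = 4/√q_1, MU_q_2 = 1. Tangency: 4/√q_1 = p_1/p_2.
Solve: √q_1 = 4·p_2/p_1, so q_1*(p_1,p_2) = (4·p_2/p_1)², and q_2* = (I − p_1·q_1*)/p_2.
Plugging in: q_1* = (4·11/22.88)² = 3.6982.

q_1* = 3.6982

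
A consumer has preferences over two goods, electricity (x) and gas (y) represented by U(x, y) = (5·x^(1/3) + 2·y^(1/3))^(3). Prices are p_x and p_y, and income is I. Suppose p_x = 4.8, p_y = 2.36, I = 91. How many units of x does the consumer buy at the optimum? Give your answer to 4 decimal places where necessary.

x* = 13.9319

From the CES first-order condition, (5/2)·(y/x)^(2/3) = p_x/p_y.
Solve for the ratio: y/x = [(2/5)·p_x/p_y]^(1.5).
Substitute y = (y/x)·x into the budget: x* = I/(p_x + p_y·(y/x)).
Numerically y/x = 0.73381, so x* = 91/(4.8 + 2.36·0.73381) = 13.9319.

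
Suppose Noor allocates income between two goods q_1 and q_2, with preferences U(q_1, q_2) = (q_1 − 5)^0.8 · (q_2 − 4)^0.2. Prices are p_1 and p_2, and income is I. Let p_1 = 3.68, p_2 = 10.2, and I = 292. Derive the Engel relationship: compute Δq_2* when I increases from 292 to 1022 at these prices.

Δq_2* = 14.3137

Let q_1' = q_1−5, q_2' = q_2−4. MRS = 4·q_2'/q_1' = p_1/p_2.
After buying the subsistence bundle (5, 4), a share 0.8 of the remaining income goes to q_1: q_1* = 5 + 0.8·(I − 5p_1 − 4p_2)/p_1.
Discretionary income = 292 − 5·3.68 − 4·10.2 = 232.8; q_2* = 4 + 0.2·232.8/10.2 = 8.5647.
At I' = 1022: q_2* = 22.8784. Change: 22.8784 − 8.5647 = 14.3137.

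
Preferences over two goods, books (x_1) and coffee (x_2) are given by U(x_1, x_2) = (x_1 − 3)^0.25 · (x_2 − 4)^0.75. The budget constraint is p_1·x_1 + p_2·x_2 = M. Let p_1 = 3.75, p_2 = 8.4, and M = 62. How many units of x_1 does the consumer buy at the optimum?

MRS = (1/3)·(x_2−4)/(x_1−3). Tangency with p_1/p_2 gives x_2−4 = 3·(p_1/p_2)·(x_1−3).
After buying the subsistence bundle (3, 4), a share 0.25 of the remaining income goes to x_1: x_1* = 3 + 0.25·(M − 3p_1 − 4p_2)/p_1.
Discretionary income = 62 − 3·3.75 − 4·8.4 = 17.15; x_1* = 3 + 0.25·17.15/3.75 = 4.1433.

x_1* = 4.1433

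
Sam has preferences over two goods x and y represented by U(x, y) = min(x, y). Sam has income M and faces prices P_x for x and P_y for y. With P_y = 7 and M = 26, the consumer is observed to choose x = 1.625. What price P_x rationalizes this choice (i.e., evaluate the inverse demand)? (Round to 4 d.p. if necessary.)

P_x = 9

Leontief preferences: the optimum is at the kink where x/1 = y/1, i.e. y = x.
Budget: P_x·x + P_y·x = M, so (P_x + P_y)·x = M.
Demand: x*(P_x,P_y,M) = M/(P_x + P_y), y* = M/(P_x + P_y).
Set x* = 1.625 in the demand function and solve for P_x: P_x = 9.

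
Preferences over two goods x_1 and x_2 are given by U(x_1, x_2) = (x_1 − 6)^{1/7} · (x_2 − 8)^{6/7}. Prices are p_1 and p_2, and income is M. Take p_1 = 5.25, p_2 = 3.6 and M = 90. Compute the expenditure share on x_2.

share on x_2 = 0.6029

This is Cobb-Douglas in (x_1−6, x_2−8): tangency gives 1/7·p_2·(x_2−8) = 6/7·p_1·(x_1−6).
Substituting into the budget: x_1* = 6 + 1/7·(M − 6·p_1 − 8·p_2)/p_1, and x_2* = 8 + 6/7·(…)/p_2.
Discretionary income = 90 − 6·5.25 − 8·3.6 = 29.7; x_1* = 6 + 1/7·29.7/5.25 = 6.8082; x_2* = 8 + 6/7·29.7/3.6 = 15.0714.
Expenditure on x_2: 3.6·15.0714 = 54.2571; share = 0.6029.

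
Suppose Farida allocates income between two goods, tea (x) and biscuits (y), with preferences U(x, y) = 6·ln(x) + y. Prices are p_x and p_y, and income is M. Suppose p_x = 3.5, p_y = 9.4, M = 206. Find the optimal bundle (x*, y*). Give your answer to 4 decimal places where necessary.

Set MRS = p_x/p_y: (6/x)/1 = p_x/p_y.
So x*(p_x,p_y) = 6·p_y/p_x, independent of income; and y* = (M − 6·p_y)/p_y.
At the given prices: x* = 6·9.4/3.5 = 16.1143, and y* = 15.9149.

x* = 16.1143, y* = 15.9149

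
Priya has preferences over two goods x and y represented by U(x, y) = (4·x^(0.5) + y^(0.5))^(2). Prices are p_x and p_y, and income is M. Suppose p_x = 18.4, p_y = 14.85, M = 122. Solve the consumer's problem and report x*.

MRS = MU_x/MU_y = 4·(y/x)^(0.5). Set equal to p_x/p_y.
Hence y/x = ((1/4)·p_x/p_y)^(1/(0.5)), i.e. raised to the 2 power.
Substitute y = (y/x)·x into the budget: x* = M/(p_x + p_y·(y/x)).
Numerically y/x = 0.095954, so x* = 122/(18.4 + 14.85·0.095954) = 6.1539.

x* = 6.1539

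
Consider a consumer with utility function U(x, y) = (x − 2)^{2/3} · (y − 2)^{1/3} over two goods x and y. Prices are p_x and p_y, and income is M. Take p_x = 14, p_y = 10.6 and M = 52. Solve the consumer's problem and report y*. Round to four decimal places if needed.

MRS = 2·(y−2)/(x−2). Tangency with p_x/p_y gives y−2 = (1/2)·(p_x/p_y)·(x−2).
After buying the subsistence bundle (2, 2), a share 2/3 of the remaining income goes to x: x* = 2 + 2/3·(M − 2p_x − 2p_y)/p_x.
Discretionary income = 52 − 2·14 − 2·10.6 = 2.8; y* = 2 + 1/3·2.8/10.6 = 2.0881.

y* = 2.0881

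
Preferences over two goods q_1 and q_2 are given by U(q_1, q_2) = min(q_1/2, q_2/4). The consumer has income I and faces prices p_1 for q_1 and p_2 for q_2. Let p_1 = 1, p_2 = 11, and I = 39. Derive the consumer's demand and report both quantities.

Leontief preferences: the optimum is at the kink where q_1/2 = q_2/4, i.e. q_2 = 2·q_1.
Budget: p_1·q_1 + p_2·2·q_1 = I, so (2·p_1 + 4·p_2)·q_1 = 2·I.
Demand: q_1*(p_1,p_2,I) = 2·I/(2·p_1 + 4·p_2), q_2* = 4·I/(2·p_1 + 4·p_2).
Here 2·1 + 4·11 = 46, giving q_1* = 1.6957 and q_2* = 3.3913.

q_1* = 1.6957, q_2* = 3.3913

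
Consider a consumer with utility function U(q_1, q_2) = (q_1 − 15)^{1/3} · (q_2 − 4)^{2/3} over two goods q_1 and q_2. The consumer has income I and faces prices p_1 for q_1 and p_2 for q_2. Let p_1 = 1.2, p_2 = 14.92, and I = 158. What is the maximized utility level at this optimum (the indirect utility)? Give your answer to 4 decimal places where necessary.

This is Cobb-Douglas in (q_1−15, q_2−4): tangency gives 1/3·p_2·(q_2−4) = 2/3·p_1·(q_1−15).
Substituting into the budget: q_1* = 15 + 1/3·(I − 15·p_1 − 4·p_2)/p_1, and q_2* = 4 + 2/3·(…)/p_2.
Discretionary income = 158 − 15·1.2 − 4·14.92 = 80.32; q_1* = 15 + 1/3·80.32/1.2 = 37.3111; q_2* = 4 + 2/3·80.32/14.92 = 7.5889.
Utility at the optimum: U(37.3111, 7.5889) = 6.5991.

V = 6.5991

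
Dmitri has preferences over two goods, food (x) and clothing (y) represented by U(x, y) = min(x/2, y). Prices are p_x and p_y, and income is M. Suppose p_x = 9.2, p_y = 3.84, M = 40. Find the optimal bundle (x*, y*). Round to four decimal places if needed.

x* = 3.5971, y* = 1.7986

Demand: x*(p_x,p_y,M) = 2·M/(2·p_x + p_y), y* = M/(2·p_x + p_y).
Here 2·9.2 + 3.84 = 22.24, giving x* = 3.5971 and y* = 1.7986.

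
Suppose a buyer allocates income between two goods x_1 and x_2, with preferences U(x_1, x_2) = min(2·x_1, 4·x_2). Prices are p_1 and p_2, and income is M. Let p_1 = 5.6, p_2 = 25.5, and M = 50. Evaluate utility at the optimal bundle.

With perfect complements, no substitution: consume in ratio x_1:x_2 = 4:2.
Budget: p_1·x_1 + p_2·(1/2)·x_1 = M, so (4·p_1 + 2·p_2)·x_1 = 4·M.
Demand: x_1*(p_1,p_2,M) = 4·M/(4·p_1 + 2·p_2), x_2* = 2·M/(4·p_1 + 2·p_2).
Here 4·5.6 + 2·25.5 = 73.4, giving x_1* = 2.7248 and x_2* = 1.3624.
Utility at the optimum: U(2.7248, 1.3624) = 5.4496.

V = 5.4496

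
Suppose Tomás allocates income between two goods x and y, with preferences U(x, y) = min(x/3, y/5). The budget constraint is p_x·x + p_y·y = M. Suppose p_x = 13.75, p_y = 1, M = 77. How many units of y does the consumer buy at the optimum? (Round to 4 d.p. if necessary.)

y* = 8.3243

With perfect complements, no substitution: consume in ratio x:y = 3:5.
Budget: p_x·x + p_y·(5/3)·x = M, so (3·p_x + 5·p_y)·x = 3·M.
Demand: x*(p_x,p_y,M) = 3·M/(3·p_x + 5·p_y), y* = 5·M/(3·p_x + 5·p_y).
Here 3·13.75 + 5·1 = 46.25, giving y* = 8.3243.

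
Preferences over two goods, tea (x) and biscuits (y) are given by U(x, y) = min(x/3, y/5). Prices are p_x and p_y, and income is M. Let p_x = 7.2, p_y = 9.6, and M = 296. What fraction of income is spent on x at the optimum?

Leontief preferences: the optimum is at the kink where x/3 = y/5, i.e. y = (5/3)·x.
Budget: p_x·x + p_y·(5/3)·x = M, so (3·p_x + 5·p_y)·x = 3·M.
Demand: x*(p_x,p_y,M) = 3·M/(3·p_x + 5·p_y), y* = 5·M/(3·p_x + 5·p_y).
Here 3·7.2 + 5·9.6 = 69.6, giving x* = 12.7586 and y* = 21.2644.
Expenditure on x: 7.2·12.7586 = 91.8621; share = 0.3103.

share on x = 0.3103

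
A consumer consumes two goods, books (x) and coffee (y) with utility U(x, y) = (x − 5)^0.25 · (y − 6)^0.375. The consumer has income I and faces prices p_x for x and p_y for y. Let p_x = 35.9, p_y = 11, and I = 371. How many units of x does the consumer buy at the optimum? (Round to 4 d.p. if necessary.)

x* = 6.3983

Discretionary income = 371 − 5·35.9 − 6·11 = 125.5; x* = 5 + 0.4·125.5/35.9 = 6.3983.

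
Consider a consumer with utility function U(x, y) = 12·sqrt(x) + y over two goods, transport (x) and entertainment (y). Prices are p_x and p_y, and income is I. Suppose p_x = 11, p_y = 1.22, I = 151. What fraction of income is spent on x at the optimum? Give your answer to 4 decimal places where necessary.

Utility is quasi-linear in y; the FOC for x is 6/√x = p_x/p_y.
Thus x* = (6·p_y/p_x)² — independent of I — with the rest of income spent on y.
Plugging in: x* = (6·1.22/11)² = 0.4428, y* = 119.7778.
Expenditure on x: 11·0.4428 = 4.8711; share = 0.0323.

share on x = 0.0323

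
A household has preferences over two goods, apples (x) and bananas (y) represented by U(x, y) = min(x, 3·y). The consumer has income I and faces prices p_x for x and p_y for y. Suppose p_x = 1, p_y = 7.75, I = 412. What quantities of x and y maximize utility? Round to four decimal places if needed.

x* = 114.9767, y* = 38.3256

Leontief preferences: the optimum is at the kink where x/3 = y/1, i.e. y = (1/3)·x.
Budget: p_x·x + p_y·(1/3)·x = I, so (3·p_x + p_y)·x = 3·I.
Demand: x*(p_x,p_y,I) = 3·I/(3·p_x + p_y), y* = I/(3·p_x + p_y).
Here 3·1 + 7.75 = 10.75, giving x* = 114.9767 and y* = 38.3256.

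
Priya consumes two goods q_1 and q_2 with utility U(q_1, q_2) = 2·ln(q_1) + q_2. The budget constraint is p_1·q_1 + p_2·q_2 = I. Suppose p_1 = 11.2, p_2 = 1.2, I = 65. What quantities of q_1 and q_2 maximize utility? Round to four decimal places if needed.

MU_q_1 = 2/q_1, MU_q_2 = 1. Tangency: 2/q_1 = p_1/p_2.
So q_1*(p_1,p_2) = 2·p_2/p_1, independent of income; and q_2* = (I − 2·p_2)/p_2.
At the given prices: q_1* = 2·1.2/11.2 = 0.2143, and q_2* = 52.1667.

q_1* = 0.2143, q_2* = 52.1667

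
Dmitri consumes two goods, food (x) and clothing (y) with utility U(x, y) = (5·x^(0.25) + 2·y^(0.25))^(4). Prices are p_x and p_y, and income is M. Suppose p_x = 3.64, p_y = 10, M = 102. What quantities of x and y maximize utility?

x* = 23.1504, y* = 1.7733

MU_x ∝ 5·x^(-0.75), MU_y ∝ 2·y^(-0.75), so MRS = (5/2)·(y/x)^(0.75) = p_x/p_y.
Hence y/x = ((2/5)·p_x/p_y)^(1/(0.75)), i.e. raised to the 4/3 power.
With the ratio pinned down, the budget gives x* = M/(p_x + p_y·(y/x)) and y* = (y/x)·x*.
Numerically y/x = 0.076598, so x* = 102/(3.64 + 10·0.076598) = 23.1504 and y* = 0.076598·23.1504 = 1.7733.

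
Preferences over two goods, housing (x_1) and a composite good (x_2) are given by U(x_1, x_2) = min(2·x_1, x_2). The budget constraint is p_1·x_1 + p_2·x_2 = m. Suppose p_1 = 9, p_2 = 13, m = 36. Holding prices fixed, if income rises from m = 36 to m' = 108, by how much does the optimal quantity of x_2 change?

Leontief preferences: the optimum is at the kink where x_1/1 = x_2/2, i.e. x_2 = 2·x_1.
Budget: p_1·x_1 + p_2·2·x_1 = m, so (p_1 + 2·p_2)·x_1 = m.
Demand: x_1*(p_1,p_2,m) = m/(p_1 + 2·p_2), x_2* = 2·m/(p_1 + 2·p_2).
Here 9 + 2·13 = 35, giving x_2* = 2.0571.
At m' = 108: x_2* = 6.1714. Change: 6.1714 − 2.0571 = 4.1143.

Δx_2* = 4.1143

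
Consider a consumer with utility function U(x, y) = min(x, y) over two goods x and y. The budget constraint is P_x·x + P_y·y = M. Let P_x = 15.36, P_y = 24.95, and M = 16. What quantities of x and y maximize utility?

x* = 0.3969, y* = 0.3969

With perfect complements, no substitution: consume in ratio x:y = 1:1.
Budget: P_x·x + P_y·x = M, so (P_x + P_y)·x = M.
Demand: x*(P_x,P_y,M) = M/(P_x + P_y), y* = M/(P_x + P_y).
Here 15.36 + 24.95 = 40.31, giving x* = 0.3969 and y* = 0.3969.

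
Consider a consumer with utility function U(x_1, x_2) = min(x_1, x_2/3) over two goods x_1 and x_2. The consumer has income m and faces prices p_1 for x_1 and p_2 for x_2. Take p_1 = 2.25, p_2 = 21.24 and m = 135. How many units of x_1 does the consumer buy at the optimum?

Leontief preferences: the optimum is at the kink where x_1/1 = x_2/3, i.e. x_2 = 3·x_1.
Budget: p_1·x_1 + p_2·3·x_1 = m, so (p_1 + 3·p_2)·x_1 = m.
Demand: x_1*(p_1,p_2,m) = m/(p_1 + 3·p_2), x_2* = 3·m/(p_1 + 3·p_2).
Here 2.25 + 3·21.24 = 65.97, giving x_1* = 2.0464.

x_1* = 2.0464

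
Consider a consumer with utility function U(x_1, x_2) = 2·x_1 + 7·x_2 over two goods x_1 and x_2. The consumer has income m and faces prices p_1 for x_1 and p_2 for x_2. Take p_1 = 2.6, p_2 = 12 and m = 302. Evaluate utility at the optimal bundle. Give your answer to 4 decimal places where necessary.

V = 232.3077

Perfect substitutes: compare marginal utility per dollar. 2/p_1 vs 7/p_2 → 0.7692 vs 0.5833.
x_1 gives more utility per dollar, so spend all income on x_1: x_1* = m/p_1, x_2* = 0.
Numerically: x_1* = 116.1538, x_2* = 0.
Utility at the optimum: U(116.1538, 0) = 232.3077.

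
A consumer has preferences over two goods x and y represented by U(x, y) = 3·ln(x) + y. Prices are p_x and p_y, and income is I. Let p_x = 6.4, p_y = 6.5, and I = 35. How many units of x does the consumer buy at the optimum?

MU_x = 3/x, MU_y = 1. Tangency: 3/x = p_x/p_y.
So x*(p_x,p_y) = 3·p_y/p_x, independent of income; and y* = (I − 3·p_y)/p_y.
At the given prices: x* = 3·6.5/6.4 = 3.0469.

x* = 3.0469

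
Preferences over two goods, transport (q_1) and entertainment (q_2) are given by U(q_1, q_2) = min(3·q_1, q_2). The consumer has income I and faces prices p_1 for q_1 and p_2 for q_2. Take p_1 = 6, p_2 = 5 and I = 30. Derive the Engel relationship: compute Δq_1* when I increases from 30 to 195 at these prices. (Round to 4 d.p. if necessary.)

Demand: q_1*(p_1,p_2,I) = I/(p_1 + 3·p_2), q_2* = 3·I/(p_1 + 3·p_2).
Here 6 + 3·5 = 21, giving q_1* = 1.4286.
At I' = 195: q_1* = 9.2857. Change: 9.2857 − 1.4286 = 7.8571.

Δq_1* = 7.8571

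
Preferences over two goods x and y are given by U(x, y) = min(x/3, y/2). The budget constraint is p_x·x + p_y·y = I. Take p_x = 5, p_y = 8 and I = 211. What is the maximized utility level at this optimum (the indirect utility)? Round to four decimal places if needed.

V = 6.8065

Leontief preferences: the optimum is at the kink where x/3 = y/2, i.e. y = (2/3)·x.
Budget: p_x·x + p_y·(2/3)·x = I, so (3·p_x + 2·p_y)·x = 3·I.
Demand: x*(p_x,p_y,I) = 3·I/(3·p_x + 2·p_y), y* = 2·I/(3·p_x + 2·p_y).
Here 3·5 + 2·8 = 31, giving x* = 20.4194 and y* = 13.6129.
Utility at the optimum: U(20.4194, 13.6129) = 6.8065.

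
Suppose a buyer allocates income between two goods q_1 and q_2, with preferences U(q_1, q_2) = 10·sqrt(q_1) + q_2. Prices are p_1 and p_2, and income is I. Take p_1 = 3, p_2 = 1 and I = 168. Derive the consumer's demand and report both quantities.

Set MRS = p_1/p_2: 5·q_1^(−1/2) = p_1/p_2.
Solve: √q_1 = 5·p_2/p_1, so q_1*(p_1,p_2) = (5·p_2/p_1)², and q_2* = (I − p_1·q_1*)/p_2.
Plugging in: q_1* = (5·1/3)² = 2.7778, q_2* = 159.6667.

q_1* = 2.7778, q_2* = 159.6667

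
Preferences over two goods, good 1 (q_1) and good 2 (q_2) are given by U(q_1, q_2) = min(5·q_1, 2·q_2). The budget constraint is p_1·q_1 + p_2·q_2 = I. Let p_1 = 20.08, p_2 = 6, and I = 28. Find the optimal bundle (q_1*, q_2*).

With perfect complements, no substitution: consume in ratio q_1:q_2 = 2:5.
Budget: p_1·q_1 + p_2·(5/2)·q_1 = I, so (2·p_1 + 5·p_2)·q_1 = 2·I.
Demand: q_1*(p_1,p_2,I) = 2·I/(2·p_1 + 5·p_2), q_2* = 5·I/(2·p_1 + 5·p_2).
Here 2·20.08 + 5·6 = 70.16, giving q_1* = 0.7982 and q_2* = 1.9954.

q_1* = 0.7982, q_2* = 1.9954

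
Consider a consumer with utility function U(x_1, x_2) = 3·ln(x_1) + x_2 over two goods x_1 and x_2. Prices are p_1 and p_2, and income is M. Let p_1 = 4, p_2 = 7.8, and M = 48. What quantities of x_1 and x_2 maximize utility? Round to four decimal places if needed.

Set MRS = p_1/p_2: (3/x_1)/1 = p_1/p_2.
So x_1*(p_1,p_2) = 3·p_2/p_1, independent of income; and x_2* = (M − 3·p_2)/p_2.
At the given prices: x_1* = 3·7.8/4 = 5.85, and x_2* = 3.1538.

x_1* = 5.85, x_2* = 3.1538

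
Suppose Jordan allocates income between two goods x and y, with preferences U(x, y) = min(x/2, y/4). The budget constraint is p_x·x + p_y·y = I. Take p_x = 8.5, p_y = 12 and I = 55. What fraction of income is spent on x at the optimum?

Leontief preferences: the optimum is at the kink where x/2 = y/4, i.e. y = 2·x.
Budget: p_x·x + p_y·2·x = I, so (2·p_x + 4·p_y)·x = 2·I.
Demand: x*(p_x,p_y,I) = 2·I/(2·p_x + 4·p_y), y* = 4·I/(2·p_x + 4·p_y).
Here 2·8.5 + 4·12 = 65, giving x* = 1.6923 and y* = 3.3846.
Expenditure on x: 8.5·1.6923 = 14.3846; share = 0.2615.

share on x = 0.2615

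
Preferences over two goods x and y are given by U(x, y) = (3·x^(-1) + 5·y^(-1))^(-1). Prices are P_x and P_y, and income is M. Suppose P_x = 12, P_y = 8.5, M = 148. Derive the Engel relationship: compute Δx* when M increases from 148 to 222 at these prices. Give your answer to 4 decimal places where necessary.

MRS = MU_x/MU_y = (3/5)·(y/x)^(2). Set equal to P_x/P_y.
Hence y/x = ((5/3)·P_x/P_y)^(1/(2)), i.e. raised to the 0.5 power.
Substitute y = (y/x)·x into the budget: x* = M/(P_x + P_y·(y/x)).
Numerically y/x = 1.53393, so x* = 148/(12 + 8.5·1.53393) = 5.9109.
At M' = 222: x* = 8.8664. Change: 8.8664 − 5.9109 = 2.9555.

Δx* = 2.9555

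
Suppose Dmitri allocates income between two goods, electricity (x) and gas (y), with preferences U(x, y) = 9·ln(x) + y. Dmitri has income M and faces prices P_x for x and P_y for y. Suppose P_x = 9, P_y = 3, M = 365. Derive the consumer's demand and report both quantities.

x* = 3, y* = 112.6667

MU_x = 9/x, MU_y = 1. Tangency: 9/x = P_x/P_y.
So x*(P_x,P_y) = 9·P_y/P_x, independent of income; and y* = (M − 9·P_y)/P_y.
At the given prices: x* = 9·3/9 = 3, and y* = 112.6667.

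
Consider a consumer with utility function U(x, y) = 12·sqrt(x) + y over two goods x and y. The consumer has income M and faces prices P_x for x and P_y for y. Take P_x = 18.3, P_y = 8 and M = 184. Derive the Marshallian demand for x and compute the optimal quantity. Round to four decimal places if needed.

x* = 6.8799

Plugging in: x* = (6·8/18.3)² = 6.8799.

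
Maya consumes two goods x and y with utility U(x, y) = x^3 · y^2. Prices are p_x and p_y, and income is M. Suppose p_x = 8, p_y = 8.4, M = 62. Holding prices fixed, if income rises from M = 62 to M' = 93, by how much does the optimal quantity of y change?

Demand: x*(p_x,p_y,M) = 0.6·M/p_x and y* = 0.4·M/p_y.
At p_x=8, p_y=8.4, M=62: y* = 0.4·62/8.4 = 2.9524.
At M' = 93: y* = 4.4286. Change: 4.4286 − 2.9524 = 1.4762.

Δy* = 1.4762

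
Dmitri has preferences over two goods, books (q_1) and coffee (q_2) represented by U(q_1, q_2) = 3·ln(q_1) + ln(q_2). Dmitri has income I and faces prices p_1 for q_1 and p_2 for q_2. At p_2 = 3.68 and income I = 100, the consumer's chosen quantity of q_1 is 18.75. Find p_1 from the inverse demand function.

MU_q_1/MU_q_2 = (3·q_2)/(q_1); tangency sets this equal to p_1/p_2.
Rearranging, p_2·q_2 = (1/3)·p_1·q_1. Substituting into the budget gives p_1·q_1·(1 + (1/3)) = I.
Demand: q_1*(p_1,p_2,I) = 0.75·I/p_1 and q_2* = 0.25·I/p_2.
Set q_1* = 18.75 in the demand function and solve for p_1: p_1 = 4.

p_1 = 4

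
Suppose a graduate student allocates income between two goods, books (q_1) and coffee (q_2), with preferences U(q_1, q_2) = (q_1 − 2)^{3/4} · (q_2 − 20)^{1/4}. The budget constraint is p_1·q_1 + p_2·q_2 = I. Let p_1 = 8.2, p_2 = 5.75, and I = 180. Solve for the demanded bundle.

q_1* = 6.4451, q_2* = 22.113

After buying the subsistence bundle (2, 20), a share 0.75 of the remaining income goes to q_1: q_1* = 2 + 0.75·(I − 2p_1 − 20p_2)/p_1.
Discretionary income = 180 − 2·8.2 − 20·5.75 = 48.6; q_1* = 2 + 0.75·48.6/8.2 = 6.4451; q_2* = 20 + 0.25·48.6/5.75 = 22.113.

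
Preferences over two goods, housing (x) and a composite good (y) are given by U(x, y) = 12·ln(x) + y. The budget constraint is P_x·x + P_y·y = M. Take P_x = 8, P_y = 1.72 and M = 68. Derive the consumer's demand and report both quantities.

Set MRS = P_x/P_y: (12/x)/1 = P_x/P_y.
So x*(P_x,P_y) = 12·P_y/P_x, independent of income; and y* = (M − 12·P_y)/P_y.
At the given prices: x* = 12·1.72/8 = 2.58, and y* = 27.5349.

x* = 2.58, y* = 27.5349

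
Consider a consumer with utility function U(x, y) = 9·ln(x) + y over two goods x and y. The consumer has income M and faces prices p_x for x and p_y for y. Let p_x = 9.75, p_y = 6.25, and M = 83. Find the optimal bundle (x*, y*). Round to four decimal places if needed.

x* = 5.7692, y* = 4.28

Set MRS = p_x/p_y: (9/x)/1 = p_x/p_y.
So x*(p_x,p_y) = 9·p_y/p_x, independent of income; and y* = (M − 9·p_y)/p_y.
At the given prices: x* = 9·6.25/9.75 = 5.7692, and y* = 4.28.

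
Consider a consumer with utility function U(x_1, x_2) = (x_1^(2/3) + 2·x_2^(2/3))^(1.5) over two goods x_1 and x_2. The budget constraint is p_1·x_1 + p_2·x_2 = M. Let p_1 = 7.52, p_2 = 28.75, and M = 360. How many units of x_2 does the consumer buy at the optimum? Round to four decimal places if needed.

x_2* = 4.4293

From the CES first-order condition, (1/2)·(x_2/x_1)^(1/3) = p_1/p_2.
Solve for the ratio: x_2/x_1 = [2·p_1/p_2]^(3).
With the ratio pinned down, the budget gives x_1* = M/(p_1 + p_2·(x_2/x_1)) and x_2* = (x_2/x_1)·x_1*.
Numerically x_2/x_1 = 0.143163, so x_1* = 360/(7.52 + 28.75·0.143163) = 30.9387 and x_2* = 0.143163·30.9387 = 4.4293.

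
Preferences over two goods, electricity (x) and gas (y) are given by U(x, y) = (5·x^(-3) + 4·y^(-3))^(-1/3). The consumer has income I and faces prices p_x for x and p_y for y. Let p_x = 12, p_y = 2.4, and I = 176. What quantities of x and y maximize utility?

x* = 11.4329, y* = 16.1686

From the CES first-order condition, (5/4)·(y/x)^(4) = p_x/p_y.
Solve for the ratio: y/x = [(4/5)·p_x/p_y]^(0.25).
With the ratio pinned down, the budget gives x* = I/(p_x + p_y·(y/x)) and y* = (y/x)·x*.
Numerically y/x = 1.414214, so x* = 176/(12 + 2.4·1.414214) = 11.4329 and y* = 1.414214·11.4329 = 16.1686.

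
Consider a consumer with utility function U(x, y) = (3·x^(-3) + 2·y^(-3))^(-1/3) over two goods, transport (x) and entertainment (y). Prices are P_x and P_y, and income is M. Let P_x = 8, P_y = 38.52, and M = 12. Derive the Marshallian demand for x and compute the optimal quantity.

MU_x ∝ 3·x^(-4), MU_y ∝ 2·y^(-4), so MRS = (3/2)·(y/x)^(4) = P_x/P_y.
Solve for the ratio: y/x = [(2/3)·P_x/P_y]^(0.25).
Substitute y = (y/x)·x into the budget: x* = M/(P_x + P_y·(y/x)).
Numerically y/x = 0.609998, so x* = 12/(8 + 38.52·0.609998) = 0.381.

x* = 0.381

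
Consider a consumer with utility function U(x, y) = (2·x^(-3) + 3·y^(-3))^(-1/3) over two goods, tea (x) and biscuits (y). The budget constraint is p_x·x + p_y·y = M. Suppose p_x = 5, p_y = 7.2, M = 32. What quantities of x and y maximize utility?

MRS = MU_x/MU_y = (2/3)·(y/x)^(4). Set equal to p_x/p_y.
Hence y/x = ((3/2)·p_x/p_y)^(1/(4)), i.e. raised to the 0.25 power.
Substitute y = (y/x)·x into the budget: x* = M/(p_x + p_y·(y/x)).
Numerically y/x = 1.010258, so x* = 32/(5 + 7.2·1.010258) = 2.6072 and y* = 1.010258·2.6072 = 2.6339.

x* = 2.6072, y* = 2.6339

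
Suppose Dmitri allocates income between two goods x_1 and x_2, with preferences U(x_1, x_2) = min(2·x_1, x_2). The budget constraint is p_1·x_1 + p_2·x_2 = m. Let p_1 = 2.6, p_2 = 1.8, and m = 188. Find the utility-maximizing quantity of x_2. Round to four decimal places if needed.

With perfect complements, no substitution: consume in ratio x_1:x_2 = 1:2.
Budget: p_1·x_1 + p_2·2·x_1 = m, so (p_1 + 2·p_2)·x_1 = m.
Demand: x_1*(p_1,p_2,m) = m/(p_1 + 2·p_2), x_2* = 2·m/(p_1 + 2·p_2).
Here 2.6 + 2·1.8 = 6.2, giving x_2* = 60.6452.

x_2* = 60.6452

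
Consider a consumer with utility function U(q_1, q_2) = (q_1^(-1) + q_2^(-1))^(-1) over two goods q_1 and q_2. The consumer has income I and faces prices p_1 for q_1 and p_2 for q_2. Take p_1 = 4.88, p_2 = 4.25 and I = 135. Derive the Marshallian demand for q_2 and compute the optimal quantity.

From the CES first-order condition, (q_2/q_1)^(2) = p_1/p_2.
Hence q_2/q_1 = (p_1/p_2)^(1/(2)), i.e. raised to the 0.5 power.
With the ratio pinned down, the budget gives q_1* = I/(p_1 + p_2·(q_2/q_1)) and q_2* = (q_2/q_1)·q_1*.
Numerically q_2/q_1 = 1.071557, so q_1* = 135/(4.88 + 4.25·1.071557) = 14.3098 and q_2* = 1.071557·14.3098 = 15.3337.

q_2* = 15.3337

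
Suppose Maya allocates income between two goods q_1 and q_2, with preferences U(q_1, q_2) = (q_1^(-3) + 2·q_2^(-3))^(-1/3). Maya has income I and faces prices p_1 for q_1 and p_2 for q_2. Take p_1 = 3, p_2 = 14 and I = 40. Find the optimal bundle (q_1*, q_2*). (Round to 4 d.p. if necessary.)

q_1* = 2.7918, q_2* = 2.2589

Numerically q_2/q_1 = 0.809107, so q_1* = 40/(3 + 14·0.809107) = 2.7918 and q_2* = 0.809107·2.7918 = 2.2589.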